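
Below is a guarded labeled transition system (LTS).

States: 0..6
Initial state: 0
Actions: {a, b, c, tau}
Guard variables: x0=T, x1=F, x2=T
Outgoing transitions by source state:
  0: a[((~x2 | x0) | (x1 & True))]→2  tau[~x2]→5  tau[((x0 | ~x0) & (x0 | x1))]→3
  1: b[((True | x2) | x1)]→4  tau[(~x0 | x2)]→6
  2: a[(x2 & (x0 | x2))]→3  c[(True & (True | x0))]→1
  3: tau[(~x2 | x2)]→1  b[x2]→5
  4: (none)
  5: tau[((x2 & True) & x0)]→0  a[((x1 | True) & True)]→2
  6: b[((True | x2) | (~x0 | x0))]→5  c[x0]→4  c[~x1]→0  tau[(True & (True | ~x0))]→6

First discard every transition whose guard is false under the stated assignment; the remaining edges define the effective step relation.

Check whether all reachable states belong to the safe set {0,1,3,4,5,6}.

Answer: INVARIANT VIOLATED at state 2

Working:
Allowed set {0,1,3,4,5,6}
R = {0,1,2,3,4,5,6}
  0: ✓
  1: ✓
  2: outside
  3: ✓
  4: ✓
  5: ✓
  6: ✓
reach 2 via a — violates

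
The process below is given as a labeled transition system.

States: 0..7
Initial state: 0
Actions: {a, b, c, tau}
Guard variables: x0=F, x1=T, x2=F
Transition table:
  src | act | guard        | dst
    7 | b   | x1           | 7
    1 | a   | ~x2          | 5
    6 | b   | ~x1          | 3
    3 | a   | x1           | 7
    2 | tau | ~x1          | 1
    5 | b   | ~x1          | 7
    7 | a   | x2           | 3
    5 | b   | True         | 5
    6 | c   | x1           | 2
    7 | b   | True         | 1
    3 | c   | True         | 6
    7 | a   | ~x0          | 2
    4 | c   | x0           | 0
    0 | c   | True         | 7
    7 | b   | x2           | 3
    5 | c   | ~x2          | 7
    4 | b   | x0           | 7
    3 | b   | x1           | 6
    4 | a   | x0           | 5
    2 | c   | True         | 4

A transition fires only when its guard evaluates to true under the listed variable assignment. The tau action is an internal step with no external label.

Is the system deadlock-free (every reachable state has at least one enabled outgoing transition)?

Reachable = {0,1,2,4,5,7}
  0: c→7  [1 out]
  1: a→5  [1 out]
  2: c→4  [1 out]
  4: ∅  [deadlock]
  5: b→5  c→7  [2 out]
  7: a→2  b→1  b→7  [3 out]
trace reaching 4: c·a·c

Answer: DEADLOCK at state 4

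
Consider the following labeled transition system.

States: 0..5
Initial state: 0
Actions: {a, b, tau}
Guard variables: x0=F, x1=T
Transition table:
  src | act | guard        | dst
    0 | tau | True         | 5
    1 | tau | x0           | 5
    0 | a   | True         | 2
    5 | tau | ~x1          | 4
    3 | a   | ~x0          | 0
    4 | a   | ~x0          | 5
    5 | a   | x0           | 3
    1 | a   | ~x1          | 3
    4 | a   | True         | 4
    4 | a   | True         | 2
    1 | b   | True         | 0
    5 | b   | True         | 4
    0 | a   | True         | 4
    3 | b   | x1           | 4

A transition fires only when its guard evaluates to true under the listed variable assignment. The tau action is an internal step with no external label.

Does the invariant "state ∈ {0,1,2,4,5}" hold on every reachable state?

Answer: INVARIANT HOLDS

Working:
Inv-set: {0,1,2,4,5}
Reach set: {0,2,4,5}
  0: ✓
  2: ✓
  4: ✓
  5: ✓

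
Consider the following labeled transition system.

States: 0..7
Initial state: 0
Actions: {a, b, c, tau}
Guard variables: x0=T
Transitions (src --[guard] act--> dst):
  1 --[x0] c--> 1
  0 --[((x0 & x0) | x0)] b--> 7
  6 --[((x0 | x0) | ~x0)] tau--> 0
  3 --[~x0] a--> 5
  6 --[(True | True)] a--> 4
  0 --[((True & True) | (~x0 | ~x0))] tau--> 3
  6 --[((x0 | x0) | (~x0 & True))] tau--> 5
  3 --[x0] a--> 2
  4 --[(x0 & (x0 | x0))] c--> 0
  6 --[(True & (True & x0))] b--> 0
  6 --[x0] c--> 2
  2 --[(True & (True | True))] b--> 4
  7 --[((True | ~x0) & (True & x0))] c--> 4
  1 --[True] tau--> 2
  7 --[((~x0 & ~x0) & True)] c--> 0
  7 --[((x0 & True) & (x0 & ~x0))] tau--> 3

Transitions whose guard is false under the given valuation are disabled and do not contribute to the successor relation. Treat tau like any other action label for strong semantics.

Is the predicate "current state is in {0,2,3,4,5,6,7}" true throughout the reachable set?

Allowed set {0,2,3,4,5,6,7}
R = {0,2,3,4,7}
  0: safe
  2: safe
  3: safe
  4: safe
  7: safe

Answer: INVARIANT HOLDS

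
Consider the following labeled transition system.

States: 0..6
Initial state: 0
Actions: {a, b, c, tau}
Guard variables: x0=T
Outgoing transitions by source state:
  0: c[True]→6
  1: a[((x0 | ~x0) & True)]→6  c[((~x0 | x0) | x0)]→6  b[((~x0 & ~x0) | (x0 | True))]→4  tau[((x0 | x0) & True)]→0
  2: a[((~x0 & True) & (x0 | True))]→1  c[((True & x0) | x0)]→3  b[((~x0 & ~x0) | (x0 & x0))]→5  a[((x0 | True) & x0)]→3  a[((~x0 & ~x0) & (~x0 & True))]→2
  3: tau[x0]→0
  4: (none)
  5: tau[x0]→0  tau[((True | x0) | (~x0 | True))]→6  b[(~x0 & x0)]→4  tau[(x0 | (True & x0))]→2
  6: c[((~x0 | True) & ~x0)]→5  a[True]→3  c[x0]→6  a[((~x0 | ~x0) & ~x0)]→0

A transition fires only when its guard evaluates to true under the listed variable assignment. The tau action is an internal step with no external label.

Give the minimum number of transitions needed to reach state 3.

Answer: 2

Analysis:
Breadth-first toward 3:
  Layer 0: {0}
  Layer 1: {6}
  Layer 2: {3}
depth(3)=2, e.g. c·a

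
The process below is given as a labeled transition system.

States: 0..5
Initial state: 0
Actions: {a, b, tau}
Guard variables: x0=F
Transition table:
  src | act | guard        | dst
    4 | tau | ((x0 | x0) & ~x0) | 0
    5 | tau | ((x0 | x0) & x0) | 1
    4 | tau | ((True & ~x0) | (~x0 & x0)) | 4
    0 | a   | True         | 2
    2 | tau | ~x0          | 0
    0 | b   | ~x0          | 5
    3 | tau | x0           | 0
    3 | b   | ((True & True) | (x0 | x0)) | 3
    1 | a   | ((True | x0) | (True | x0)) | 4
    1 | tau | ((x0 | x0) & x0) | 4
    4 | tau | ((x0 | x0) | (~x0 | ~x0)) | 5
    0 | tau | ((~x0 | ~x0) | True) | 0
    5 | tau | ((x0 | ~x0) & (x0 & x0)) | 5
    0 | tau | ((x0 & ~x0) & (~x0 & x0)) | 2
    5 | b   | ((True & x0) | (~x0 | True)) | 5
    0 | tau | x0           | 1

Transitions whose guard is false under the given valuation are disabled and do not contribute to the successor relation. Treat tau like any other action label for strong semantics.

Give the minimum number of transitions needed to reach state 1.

Layered search for 1:
  Layer 0: {0}
  Layer 1: {2,5}
1 never appears.

Answer: UNREACHABLE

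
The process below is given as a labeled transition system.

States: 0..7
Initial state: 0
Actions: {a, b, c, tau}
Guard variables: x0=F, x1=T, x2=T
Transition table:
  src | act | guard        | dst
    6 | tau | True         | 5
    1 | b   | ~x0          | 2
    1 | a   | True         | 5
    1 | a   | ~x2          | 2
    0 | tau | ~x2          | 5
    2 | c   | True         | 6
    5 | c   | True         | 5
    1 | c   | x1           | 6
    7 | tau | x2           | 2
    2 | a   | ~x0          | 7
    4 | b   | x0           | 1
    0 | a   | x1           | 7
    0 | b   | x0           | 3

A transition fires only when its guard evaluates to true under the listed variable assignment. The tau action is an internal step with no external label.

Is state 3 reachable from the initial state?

Guard filter leaves 9 enabled edge(s).
depth 0: {0}
depth 1: {7}  total {0,7}
depth 2: {2}  total {0,2,7}
depth 3: {6}  total {0,2,6,7}
depth 4: {5}  total {0,2,5,6,7}
Reach set: {0,2,5,6,7}

Answer: UNREACHABLE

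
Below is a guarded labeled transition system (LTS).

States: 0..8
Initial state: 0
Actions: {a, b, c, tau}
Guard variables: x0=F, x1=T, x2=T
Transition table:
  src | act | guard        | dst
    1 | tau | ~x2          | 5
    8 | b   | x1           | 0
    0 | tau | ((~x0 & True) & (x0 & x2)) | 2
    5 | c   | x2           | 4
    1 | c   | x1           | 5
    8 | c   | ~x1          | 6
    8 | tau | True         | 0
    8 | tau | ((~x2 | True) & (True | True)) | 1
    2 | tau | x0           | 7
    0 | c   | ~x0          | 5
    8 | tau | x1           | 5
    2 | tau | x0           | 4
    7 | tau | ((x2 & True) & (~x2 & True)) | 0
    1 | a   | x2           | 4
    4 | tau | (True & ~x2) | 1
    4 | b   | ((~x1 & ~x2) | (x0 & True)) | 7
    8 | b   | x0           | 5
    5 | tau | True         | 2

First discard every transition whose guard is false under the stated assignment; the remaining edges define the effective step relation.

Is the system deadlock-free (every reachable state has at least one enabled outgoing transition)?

Reach set: {0,2,4,5}
  0: c→5  [deg 1]
  2: ∅  [no exit]
  4: ∅  [no exit]
  5: c→4  tau→2  [deg 2]
Path to 2: c·tau

Answer: DEADLOCK at state 2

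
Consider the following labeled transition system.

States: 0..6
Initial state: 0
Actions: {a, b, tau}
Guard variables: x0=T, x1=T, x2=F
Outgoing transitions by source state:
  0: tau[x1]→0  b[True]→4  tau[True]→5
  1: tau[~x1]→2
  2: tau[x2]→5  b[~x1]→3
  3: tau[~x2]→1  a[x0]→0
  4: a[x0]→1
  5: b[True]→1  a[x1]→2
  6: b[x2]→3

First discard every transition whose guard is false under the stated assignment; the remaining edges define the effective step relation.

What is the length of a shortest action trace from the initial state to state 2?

Answer: 2

Trace:
BFS to 2:
  Layer 0: {0}
  Layer 1: {4,5}
  Layer 2: {1,2}
2 enters at depth 2; path tau·a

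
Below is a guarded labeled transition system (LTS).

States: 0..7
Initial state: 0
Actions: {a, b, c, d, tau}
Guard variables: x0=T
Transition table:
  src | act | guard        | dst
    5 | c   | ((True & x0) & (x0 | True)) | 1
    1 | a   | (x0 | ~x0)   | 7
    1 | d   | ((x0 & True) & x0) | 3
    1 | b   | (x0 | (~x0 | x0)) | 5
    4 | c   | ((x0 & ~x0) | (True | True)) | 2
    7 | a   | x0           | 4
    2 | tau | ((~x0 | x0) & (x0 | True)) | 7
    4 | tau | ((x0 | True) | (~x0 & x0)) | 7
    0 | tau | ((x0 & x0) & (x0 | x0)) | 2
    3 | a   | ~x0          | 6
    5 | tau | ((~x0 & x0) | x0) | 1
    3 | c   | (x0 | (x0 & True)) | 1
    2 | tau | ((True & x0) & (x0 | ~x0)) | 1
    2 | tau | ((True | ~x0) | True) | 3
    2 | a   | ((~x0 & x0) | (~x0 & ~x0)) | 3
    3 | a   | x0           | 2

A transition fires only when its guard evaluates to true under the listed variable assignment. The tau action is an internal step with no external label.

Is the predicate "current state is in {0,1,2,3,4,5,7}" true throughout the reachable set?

Answer: INVARIANT HOLDS

Working:
Allowed set {0,1,2,3,4,5,7}
Reachable = {0,1,2,3,4,5,7}
  0: ok
  1: ok
  2: ok
  3: ok
  4: ok
  5: ok
  7: ok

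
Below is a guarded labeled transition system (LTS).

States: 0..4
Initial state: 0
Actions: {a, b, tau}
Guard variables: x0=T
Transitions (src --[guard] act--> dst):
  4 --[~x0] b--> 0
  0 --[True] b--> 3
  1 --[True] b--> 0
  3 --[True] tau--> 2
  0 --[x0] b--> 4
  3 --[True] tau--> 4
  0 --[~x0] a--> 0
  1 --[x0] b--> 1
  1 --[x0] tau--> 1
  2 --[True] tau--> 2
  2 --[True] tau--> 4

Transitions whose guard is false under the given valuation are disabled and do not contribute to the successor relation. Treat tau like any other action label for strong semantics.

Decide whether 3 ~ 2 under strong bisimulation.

Answer: BISIMILAR

Analysis:
Refine partition for ~:
  round 0: {{0,1,2,3,4}}
  round 1: {{0},{1},{2,3},{4}}
Fixed point at round 2; 4 class(es).
class of 3: {2,3}; class of 2: {2,3}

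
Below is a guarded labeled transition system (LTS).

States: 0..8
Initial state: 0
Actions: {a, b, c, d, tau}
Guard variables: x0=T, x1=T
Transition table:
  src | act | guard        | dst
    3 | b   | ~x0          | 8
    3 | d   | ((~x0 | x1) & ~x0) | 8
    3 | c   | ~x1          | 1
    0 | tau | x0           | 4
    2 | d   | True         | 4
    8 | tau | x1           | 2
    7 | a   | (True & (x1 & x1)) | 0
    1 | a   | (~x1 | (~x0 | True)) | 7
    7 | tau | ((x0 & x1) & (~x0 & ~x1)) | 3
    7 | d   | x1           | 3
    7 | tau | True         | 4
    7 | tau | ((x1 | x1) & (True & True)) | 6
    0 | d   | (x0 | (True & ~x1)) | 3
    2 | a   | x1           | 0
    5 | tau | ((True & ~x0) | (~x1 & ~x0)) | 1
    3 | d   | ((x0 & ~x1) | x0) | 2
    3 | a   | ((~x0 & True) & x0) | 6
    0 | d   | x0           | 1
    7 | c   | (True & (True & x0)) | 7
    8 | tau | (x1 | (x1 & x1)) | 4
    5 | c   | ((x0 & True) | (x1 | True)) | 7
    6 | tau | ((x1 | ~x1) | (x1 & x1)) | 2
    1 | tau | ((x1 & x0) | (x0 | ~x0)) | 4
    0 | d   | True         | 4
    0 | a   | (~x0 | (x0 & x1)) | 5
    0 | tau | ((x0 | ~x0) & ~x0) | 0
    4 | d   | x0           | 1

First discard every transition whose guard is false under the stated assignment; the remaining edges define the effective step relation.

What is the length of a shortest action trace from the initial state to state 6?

Answer: 3

Analysis:
BFS to 6:
  Layer 0: {0}
  Layer 1: {1,3,4,5}
  Layer 2: {2,7}
  Layer 3: {6}
6 enters at depth 3; path a·c·tau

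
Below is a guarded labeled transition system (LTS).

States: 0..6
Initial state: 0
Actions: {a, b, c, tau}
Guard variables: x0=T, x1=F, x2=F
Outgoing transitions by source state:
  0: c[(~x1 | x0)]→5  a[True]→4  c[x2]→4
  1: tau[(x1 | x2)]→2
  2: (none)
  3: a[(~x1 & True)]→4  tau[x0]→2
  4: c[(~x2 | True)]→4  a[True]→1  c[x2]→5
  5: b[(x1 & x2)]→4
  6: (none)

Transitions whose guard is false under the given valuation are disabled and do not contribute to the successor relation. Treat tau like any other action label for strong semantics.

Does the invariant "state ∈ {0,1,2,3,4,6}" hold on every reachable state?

Allowed set {0,1,2,3,4,6}
R = {0,1,4,5}
  0: safe
  1: safe
  4: safe
  5: outside
witness against invariant: c → 5

Answer: INVARIANT VIOLATED at state 5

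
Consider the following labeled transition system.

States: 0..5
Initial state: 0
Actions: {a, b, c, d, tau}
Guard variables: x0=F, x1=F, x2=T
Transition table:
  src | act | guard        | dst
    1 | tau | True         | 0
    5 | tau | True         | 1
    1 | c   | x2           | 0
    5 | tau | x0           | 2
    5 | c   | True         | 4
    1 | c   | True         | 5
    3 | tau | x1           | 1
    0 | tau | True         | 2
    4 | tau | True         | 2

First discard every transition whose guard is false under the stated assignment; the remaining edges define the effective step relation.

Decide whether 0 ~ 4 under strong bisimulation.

Answer: BISIMILAR

Analysis:
Bisimulation quotient by refinement:
  round 0: {{0,1,2,3,4,5}}
  round 1: {{0,4},{1,5},{2,3}}
  round 2: {{0,4},{1},{2,3},{5}}
stable after 3 split(s): 4 block(s)
[0]={0,4}  [4]={0,4}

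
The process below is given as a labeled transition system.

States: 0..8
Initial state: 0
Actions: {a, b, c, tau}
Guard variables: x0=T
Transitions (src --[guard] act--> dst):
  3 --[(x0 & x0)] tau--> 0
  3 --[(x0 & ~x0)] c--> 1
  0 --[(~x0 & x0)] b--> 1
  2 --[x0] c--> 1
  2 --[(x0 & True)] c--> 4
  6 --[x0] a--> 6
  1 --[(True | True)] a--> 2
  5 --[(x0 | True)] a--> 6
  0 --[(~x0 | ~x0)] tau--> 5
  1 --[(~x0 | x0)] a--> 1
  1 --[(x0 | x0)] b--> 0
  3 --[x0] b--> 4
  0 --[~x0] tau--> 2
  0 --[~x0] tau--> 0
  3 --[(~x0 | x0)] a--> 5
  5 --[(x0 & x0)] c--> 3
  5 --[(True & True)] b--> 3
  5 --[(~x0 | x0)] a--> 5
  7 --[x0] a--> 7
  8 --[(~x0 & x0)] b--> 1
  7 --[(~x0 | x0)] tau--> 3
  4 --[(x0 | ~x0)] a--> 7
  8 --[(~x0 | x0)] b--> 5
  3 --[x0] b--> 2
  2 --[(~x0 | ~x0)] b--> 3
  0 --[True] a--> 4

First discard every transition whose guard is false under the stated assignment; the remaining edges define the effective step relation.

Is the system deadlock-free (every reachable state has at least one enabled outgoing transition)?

Answer: DEADLOCK-FREE

Working:
Reachable = {0,1,2,3,4,5,6,7}
  0: a→4  [1 exit(s)]
  1: a→1  a→2  b→0  [3 exit(s)]
  2: c→1  c→4  [2 exit(s)]
  3: a→5  b→2  b→4  tau→0  [4 exit(s)]
  4: a→7  [1 exit(s)]
  5: a→5  a→6  b→3  c→3  [4 exit(s)]
  6: a→6  [1 exit(s)]
  7: a→7  tau→3  [2 exit(s)]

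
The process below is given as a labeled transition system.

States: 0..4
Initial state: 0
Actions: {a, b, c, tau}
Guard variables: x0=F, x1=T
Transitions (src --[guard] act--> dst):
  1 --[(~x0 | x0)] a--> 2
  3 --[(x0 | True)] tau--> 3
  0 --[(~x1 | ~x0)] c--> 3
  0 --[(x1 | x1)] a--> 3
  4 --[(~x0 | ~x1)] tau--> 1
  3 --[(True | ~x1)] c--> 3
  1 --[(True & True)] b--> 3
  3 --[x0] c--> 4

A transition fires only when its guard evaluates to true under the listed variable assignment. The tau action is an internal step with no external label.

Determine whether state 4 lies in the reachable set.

Guard filter leaves 7 enabled edge(s).
L0 = {0}
L1 = {3}  now seen {0,3}
Reach set: {0,3}

Answer: UNREACHABLE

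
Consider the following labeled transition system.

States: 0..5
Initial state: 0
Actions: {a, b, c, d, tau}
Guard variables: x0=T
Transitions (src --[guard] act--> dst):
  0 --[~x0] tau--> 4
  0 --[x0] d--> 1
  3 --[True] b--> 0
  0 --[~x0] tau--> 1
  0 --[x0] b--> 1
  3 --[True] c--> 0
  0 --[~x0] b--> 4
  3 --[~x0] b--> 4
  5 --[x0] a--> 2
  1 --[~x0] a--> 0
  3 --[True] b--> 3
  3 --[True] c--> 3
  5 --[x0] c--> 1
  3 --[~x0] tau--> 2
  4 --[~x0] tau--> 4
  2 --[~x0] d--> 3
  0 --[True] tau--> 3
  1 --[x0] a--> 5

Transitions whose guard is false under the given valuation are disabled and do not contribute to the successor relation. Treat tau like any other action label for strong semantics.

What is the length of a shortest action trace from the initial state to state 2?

Breadth-first toward 2:
  L0 = {0}
  L1 = {1,3}
  L2 = {5}
  L3 = {2}
depth(2)=3, e.g. b·a·a

Answer: 3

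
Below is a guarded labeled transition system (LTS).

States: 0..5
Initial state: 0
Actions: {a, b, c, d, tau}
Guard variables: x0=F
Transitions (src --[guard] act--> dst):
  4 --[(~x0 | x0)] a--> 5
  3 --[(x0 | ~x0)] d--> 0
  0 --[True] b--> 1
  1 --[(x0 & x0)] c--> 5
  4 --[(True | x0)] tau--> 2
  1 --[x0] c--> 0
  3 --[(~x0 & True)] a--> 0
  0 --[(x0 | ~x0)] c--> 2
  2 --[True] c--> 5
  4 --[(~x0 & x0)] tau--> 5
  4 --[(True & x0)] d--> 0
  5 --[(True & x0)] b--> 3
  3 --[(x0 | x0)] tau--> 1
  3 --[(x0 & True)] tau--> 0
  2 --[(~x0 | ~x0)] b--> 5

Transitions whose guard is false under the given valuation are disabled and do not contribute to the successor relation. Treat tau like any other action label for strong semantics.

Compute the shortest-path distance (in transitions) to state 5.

Answer: 2

Analysis:
Layered search for 5:
  depth 0: {0}
  depth 1: {1,2}
  depth 2: {5}
first hit 5 at d=2 via c·b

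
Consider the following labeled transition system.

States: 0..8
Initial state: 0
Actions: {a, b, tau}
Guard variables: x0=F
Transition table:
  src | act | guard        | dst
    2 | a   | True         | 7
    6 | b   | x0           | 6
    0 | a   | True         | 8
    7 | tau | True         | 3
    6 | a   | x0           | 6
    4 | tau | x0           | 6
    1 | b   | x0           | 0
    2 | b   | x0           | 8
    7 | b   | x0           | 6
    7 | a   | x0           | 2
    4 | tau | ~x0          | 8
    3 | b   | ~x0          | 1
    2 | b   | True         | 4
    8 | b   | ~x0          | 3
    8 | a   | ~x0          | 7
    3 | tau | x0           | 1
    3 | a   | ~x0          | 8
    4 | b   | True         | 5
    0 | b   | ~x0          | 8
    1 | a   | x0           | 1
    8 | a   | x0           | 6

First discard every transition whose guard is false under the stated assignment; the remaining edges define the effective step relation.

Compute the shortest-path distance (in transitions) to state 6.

Answer: UNREACHABLE

Working:
Layered search for 6:
  Layer 0: {0}
  Layer 1: {8}
  Layer 2: {3,7}
  Layer 3: {1}
6 never appears.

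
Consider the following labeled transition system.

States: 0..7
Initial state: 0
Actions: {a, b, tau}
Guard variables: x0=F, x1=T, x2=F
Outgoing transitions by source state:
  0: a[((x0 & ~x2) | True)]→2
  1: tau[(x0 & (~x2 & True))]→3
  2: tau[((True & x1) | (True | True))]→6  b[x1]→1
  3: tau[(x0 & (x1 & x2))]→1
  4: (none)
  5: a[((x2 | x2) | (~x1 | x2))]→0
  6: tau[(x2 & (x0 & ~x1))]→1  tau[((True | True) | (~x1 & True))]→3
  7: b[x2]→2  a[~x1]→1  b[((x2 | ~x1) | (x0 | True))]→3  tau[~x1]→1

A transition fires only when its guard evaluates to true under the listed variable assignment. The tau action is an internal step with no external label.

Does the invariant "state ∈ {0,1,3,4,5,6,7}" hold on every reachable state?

Allowed set {0,1,3,4,5,6,7}
R = {0,1,2,3,6}
  0: ok
  1: ok
  2: outside
  3: ok
  6: ok
witness against invariant: a → 2

Answer: INVARIANT VIOLATED at state 2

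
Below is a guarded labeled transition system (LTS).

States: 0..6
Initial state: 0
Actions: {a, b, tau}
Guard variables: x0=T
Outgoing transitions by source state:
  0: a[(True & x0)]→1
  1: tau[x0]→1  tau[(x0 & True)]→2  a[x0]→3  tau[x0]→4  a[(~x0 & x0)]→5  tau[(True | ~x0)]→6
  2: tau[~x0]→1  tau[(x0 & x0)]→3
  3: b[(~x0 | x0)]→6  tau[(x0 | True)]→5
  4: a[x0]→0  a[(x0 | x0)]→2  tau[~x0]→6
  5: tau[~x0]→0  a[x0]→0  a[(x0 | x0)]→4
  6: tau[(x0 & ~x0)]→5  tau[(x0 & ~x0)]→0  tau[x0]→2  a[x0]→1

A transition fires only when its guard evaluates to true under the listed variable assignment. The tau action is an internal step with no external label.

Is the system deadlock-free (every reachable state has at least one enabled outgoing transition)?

Reach set: {0,1,2,3,4,5,6}
  0: a→1  [1 exit(s)]
  1: a→3  tau→1  tau→2  tau→4  tau→6  [5 exit(s)]
  2: tau→3  [1 exit(s)]
  3: b→6  tau→5  [2 exit(s)]
  4: a→0  a→2  [2 exit(s)]
  5: a→0  a→4  [2 exit(s)]
  6: a→1  tau→2  [2 exit(s)]

Answer: DEADLOCK-FREE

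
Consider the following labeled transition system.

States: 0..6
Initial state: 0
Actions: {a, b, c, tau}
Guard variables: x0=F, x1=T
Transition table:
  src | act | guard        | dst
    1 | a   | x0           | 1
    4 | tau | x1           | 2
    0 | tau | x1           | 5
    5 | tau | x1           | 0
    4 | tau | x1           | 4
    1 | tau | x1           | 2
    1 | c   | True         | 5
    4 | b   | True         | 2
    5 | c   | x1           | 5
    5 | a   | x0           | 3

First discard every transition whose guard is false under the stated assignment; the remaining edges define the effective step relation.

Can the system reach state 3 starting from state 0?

After dropping false guards: 8 live edges.
Layer 0: {0}
Layer 1: {5}  now seen {0,5}
Reachable = {0,5}

Answer: UNREACHABLE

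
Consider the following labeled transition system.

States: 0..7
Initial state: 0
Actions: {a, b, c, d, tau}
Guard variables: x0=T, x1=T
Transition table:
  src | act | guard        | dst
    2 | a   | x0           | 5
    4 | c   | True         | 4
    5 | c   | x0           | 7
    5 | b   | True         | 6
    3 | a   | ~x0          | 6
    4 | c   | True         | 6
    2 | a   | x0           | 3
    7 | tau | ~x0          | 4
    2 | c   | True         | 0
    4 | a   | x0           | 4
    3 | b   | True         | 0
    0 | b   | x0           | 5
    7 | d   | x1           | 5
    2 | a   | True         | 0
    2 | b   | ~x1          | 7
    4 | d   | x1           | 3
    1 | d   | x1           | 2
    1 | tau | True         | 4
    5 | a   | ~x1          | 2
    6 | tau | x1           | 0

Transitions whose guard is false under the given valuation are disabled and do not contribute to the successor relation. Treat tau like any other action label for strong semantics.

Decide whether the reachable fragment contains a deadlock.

Answer: DEADLOCK-FREE

Analysis:
Reach set: {0,5,6,7}
  0: b→5  [deg 1]
  5: b→6  c→7  [deg 2]
  6: tau→0  [deg 1]
  7: d→5  [deg 1]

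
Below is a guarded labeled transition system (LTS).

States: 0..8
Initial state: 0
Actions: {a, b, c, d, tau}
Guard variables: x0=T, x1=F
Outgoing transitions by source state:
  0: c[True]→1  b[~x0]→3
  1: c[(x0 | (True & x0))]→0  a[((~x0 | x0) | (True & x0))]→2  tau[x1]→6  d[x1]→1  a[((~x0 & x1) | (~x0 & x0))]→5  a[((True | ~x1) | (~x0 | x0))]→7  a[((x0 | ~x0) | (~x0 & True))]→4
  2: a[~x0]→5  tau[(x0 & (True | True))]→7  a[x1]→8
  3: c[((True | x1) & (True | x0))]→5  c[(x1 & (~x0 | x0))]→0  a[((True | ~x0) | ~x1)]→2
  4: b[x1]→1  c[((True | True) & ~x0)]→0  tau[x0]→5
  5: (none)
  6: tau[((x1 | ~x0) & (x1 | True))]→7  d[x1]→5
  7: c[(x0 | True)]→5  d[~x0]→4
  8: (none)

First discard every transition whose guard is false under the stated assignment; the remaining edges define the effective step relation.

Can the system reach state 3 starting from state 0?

Answer: UNREACHABLE

Working:
Guard filter leaves 10 enabled edge(s).
L0 = {0}
L1 = {1}  cumulative {0,1}
L2 = {2,4,7}  cumulative {0,1,2,4,7}
L3 = {5}  cumulative {0,1,2,4,5,7}
Reachable = {0,1,2,4,5,7}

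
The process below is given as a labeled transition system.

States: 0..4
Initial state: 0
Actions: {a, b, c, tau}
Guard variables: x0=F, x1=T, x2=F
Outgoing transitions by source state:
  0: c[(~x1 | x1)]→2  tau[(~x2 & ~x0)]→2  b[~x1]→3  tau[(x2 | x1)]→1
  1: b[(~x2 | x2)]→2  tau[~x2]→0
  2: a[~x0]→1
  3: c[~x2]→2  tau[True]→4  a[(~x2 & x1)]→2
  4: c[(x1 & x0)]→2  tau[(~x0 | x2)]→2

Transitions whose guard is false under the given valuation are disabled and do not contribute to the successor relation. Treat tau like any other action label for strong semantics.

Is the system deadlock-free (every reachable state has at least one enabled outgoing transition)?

R = {0,1,2}
  0: c→2  tau→1  tau→2  [3 exit(s)]
  1: b→2  tau→0  [2 exit(s)]
  2: a→1  [1 exit(s)]

Answer: DEADLOCK-FREE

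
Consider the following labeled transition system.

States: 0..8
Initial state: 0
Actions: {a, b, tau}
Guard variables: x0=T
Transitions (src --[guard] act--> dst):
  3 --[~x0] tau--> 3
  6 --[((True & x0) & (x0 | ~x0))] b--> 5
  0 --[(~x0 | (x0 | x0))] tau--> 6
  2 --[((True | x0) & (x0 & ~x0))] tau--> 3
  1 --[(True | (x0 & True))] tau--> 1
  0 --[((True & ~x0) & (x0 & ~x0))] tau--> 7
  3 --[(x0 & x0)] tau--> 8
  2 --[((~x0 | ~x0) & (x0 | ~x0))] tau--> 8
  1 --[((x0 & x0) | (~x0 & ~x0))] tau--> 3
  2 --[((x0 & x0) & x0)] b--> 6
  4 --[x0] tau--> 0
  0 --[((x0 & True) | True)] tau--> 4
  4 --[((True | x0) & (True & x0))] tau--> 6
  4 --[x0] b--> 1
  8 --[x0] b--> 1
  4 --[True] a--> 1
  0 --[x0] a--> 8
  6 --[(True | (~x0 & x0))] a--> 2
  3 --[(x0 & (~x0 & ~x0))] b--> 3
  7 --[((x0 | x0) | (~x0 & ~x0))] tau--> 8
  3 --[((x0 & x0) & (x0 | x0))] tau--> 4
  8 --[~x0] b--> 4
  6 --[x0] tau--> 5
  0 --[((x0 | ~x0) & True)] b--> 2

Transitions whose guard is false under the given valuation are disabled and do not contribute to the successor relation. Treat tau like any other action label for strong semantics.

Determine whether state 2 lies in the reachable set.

Guard filter leaves 18 enabled edge(s).
L0 = {0}
L1 = {2,4,6,8}  now seen {0,2,4,6,8}
L2 = {1,5}  now seen {0,1,2,4,5,6,8}
L3 = {3}  now seen {0,1,2,3,4,5,6,8}
Reachable = {0,1,2,3,4,5,6,8}
Path to 2: b

Answer: REACHABLE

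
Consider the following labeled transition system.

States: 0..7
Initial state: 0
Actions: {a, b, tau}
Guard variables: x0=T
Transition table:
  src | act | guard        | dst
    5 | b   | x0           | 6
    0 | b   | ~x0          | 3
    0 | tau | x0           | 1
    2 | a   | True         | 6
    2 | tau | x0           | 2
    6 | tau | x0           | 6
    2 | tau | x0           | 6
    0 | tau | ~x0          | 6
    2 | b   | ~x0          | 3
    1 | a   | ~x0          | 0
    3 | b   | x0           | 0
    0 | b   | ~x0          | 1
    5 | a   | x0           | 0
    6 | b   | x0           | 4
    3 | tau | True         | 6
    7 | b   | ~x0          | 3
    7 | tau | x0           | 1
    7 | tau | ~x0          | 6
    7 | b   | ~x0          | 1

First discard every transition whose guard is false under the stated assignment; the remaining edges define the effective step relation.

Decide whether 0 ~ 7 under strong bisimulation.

Refine partition for ~:
  P[0] = {{0,1,2,3,4,5,6,7}}
  P[1] = {{0,7},{1,4},{2},{3,6},{5}}
  P[2] = {{0,7},{1,4},{2},{3},{5},{6}}
6 equivalence class(es) (converged in 3)
class of 0: {0,7}; class of 7: {0,7}

Answer: BISIMILAR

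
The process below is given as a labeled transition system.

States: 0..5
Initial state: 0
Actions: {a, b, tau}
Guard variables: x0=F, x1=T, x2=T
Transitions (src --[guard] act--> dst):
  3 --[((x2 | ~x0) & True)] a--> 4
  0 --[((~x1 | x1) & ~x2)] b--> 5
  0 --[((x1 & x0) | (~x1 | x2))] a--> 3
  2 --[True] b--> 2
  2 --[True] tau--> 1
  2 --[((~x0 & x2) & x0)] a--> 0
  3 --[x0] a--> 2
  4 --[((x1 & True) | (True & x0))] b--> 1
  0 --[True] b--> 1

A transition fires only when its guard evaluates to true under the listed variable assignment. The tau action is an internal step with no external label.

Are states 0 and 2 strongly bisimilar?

Compute ~ classes (split until stable):
  round 0: {{0,1,2,3,4,5}}
  round 1: {{0},{1,5},{2},{3},{4}}
Fixed point at round 2; 5 class(es).
0∈{0}, 2∈{2}

Answer: NOT BISIMILAR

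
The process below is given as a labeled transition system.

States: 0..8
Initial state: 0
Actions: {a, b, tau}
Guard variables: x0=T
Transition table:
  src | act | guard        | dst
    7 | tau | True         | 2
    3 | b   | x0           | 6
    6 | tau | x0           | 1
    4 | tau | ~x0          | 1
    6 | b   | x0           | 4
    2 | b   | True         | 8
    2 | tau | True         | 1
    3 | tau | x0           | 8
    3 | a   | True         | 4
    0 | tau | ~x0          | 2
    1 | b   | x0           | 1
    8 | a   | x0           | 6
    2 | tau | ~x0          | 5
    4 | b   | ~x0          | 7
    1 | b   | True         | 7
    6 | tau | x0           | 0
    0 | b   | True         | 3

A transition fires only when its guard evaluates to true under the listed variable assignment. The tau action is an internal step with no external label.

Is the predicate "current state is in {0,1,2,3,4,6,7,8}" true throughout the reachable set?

Answer: INVARIANT HOLDS

Analysis:
Safe = {0,1,2,3,4,6,7,8}
R = {0,1,2,3,4,6,7,8}
  0: safe
  1: safe
  2: safe
  3: safe
  4: safe
  6: safe
  7: safe
  8: safe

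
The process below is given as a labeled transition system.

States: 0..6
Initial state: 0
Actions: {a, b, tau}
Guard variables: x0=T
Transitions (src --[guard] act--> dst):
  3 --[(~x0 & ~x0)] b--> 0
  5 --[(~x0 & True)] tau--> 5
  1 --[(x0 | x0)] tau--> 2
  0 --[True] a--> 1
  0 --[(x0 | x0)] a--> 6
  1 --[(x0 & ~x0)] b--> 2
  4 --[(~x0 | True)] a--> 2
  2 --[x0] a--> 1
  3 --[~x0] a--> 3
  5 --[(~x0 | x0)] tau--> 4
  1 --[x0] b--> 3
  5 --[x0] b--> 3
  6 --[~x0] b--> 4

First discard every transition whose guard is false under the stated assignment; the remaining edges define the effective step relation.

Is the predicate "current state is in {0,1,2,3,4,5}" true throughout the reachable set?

Safe = {0,1,2,3,4,5}
R = {0,1,2,3,6}
  0: safe
  1: safe
  2: safe
  3: safe
  6: outside
witness against invariant: a → 6

Answer: INVARIANT VIOLATED at state 6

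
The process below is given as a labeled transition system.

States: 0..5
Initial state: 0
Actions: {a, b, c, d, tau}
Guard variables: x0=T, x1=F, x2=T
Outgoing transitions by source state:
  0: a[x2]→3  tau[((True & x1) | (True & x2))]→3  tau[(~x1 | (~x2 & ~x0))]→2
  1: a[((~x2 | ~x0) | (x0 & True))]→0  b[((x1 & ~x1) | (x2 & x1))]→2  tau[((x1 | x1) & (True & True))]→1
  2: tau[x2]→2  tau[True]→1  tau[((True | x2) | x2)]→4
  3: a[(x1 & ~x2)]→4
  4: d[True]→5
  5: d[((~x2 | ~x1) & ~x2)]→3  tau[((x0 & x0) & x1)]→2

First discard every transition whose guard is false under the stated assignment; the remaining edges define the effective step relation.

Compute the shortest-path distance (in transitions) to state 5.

Layered search for 5:
  L0 = {0}
  L1 = {2,3}
  L2 = {1,4}
  L3 = {5}
depth(5)=3, e.g. tau·tau·d

Answer: 3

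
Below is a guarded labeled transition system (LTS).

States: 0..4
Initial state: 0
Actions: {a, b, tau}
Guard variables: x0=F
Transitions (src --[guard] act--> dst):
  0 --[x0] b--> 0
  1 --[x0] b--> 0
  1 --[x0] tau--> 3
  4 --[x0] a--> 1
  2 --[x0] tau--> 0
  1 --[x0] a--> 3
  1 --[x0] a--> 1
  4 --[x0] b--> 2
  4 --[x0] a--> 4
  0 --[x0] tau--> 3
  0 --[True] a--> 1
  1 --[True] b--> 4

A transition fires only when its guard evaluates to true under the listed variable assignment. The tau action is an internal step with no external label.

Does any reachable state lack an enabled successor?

R = {0,1,4}
  0: a→1  [1 exit(s)]
  1: b→4  [1 exit(s)]
  4: ∅  [deadlock]
Path to 4: a·b

Answer: DEADLOCK at state 4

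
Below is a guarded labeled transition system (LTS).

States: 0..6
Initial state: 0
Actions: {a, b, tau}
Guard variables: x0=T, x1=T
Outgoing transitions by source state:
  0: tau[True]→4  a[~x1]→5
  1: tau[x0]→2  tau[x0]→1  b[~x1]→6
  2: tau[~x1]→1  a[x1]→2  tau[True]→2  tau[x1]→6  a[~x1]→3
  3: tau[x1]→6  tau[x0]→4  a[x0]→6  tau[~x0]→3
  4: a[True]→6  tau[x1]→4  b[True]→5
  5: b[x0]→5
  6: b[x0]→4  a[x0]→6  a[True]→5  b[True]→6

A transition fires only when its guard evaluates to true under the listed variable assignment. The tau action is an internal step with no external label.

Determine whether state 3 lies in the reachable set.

After dropping false guards: 17 live edges.
Layer 0: {0}
Layer 1: {4}  total {0,4}
Layer 2: {5,6}  total {0,4,5,6}
Reachable = {0,4,5,6}

Answer: UNREACHABLE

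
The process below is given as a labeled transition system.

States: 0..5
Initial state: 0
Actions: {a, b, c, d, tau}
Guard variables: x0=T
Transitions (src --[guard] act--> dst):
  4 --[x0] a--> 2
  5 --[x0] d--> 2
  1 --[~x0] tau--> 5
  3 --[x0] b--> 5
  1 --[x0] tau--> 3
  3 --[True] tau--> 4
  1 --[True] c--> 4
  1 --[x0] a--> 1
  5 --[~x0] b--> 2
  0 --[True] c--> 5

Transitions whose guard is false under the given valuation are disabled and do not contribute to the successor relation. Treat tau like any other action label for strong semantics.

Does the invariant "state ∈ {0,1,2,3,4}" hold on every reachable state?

Answer: INVARIANT VIOLATED at state 5

Analysis:
Inv-set: {0,1,2,3,4}
R = {0,2,5}
  0: safe
  2: safe
  5: ✗ unsafe
reach 5 via c — violates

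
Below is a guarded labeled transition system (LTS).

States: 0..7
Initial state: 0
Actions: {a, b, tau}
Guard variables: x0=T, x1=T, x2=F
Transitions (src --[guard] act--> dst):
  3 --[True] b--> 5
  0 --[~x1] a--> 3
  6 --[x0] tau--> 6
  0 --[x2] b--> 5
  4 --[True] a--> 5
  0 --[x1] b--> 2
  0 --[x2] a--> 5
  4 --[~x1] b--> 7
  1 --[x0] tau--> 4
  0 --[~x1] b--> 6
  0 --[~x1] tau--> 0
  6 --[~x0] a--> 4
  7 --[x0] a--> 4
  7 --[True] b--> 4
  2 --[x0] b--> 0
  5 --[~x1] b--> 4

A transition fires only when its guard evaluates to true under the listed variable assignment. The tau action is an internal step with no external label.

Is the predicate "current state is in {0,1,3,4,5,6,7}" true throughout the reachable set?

Inv-set: {0,1,3,4,5,6,7}
R = {0,2}
  0: safe
  2: ✗ unsafe
witness against invariant: b → 2

Answer: INVARIANT VIOLATED at state 2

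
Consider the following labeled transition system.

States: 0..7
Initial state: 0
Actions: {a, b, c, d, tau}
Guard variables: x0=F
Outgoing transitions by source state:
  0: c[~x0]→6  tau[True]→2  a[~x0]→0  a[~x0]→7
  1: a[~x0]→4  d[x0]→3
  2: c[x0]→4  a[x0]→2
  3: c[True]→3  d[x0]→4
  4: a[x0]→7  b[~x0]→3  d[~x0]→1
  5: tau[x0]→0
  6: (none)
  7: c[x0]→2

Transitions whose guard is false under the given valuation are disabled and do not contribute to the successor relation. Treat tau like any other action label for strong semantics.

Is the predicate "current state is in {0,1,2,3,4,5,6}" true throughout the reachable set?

Allowed set {0,1,2,3,4,5,6}
Reachable = {0,2,6,7}
  0: ok
  2: ok
  6: ok
  7: ✗ unsafe
witness against invariant: a → 7

Answer: INVARIANT VIOLATED at state 7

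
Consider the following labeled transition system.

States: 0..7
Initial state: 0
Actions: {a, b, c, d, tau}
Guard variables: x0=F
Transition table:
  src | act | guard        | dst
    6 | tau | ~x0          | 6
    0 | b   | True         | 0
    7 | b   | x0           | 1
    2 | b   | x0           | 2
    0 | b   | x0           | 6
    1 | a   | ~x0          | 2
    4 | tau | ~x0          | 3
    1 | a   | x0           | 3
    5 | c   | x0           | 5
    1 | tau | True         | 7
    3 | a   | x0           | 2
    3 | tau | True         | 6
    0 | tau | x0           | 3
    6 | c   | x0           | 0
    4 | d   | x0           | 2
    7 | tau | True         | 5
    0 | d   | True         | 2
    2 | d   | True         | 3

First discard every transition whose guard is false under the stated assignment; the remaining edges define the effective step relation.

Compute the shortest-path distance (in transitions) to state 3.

BFS to 3:
  Layer 0: {0}
  Layer 1: {2}
  Layer 2: {3}
first hit 3 at d=2 via d·d

Answer: 2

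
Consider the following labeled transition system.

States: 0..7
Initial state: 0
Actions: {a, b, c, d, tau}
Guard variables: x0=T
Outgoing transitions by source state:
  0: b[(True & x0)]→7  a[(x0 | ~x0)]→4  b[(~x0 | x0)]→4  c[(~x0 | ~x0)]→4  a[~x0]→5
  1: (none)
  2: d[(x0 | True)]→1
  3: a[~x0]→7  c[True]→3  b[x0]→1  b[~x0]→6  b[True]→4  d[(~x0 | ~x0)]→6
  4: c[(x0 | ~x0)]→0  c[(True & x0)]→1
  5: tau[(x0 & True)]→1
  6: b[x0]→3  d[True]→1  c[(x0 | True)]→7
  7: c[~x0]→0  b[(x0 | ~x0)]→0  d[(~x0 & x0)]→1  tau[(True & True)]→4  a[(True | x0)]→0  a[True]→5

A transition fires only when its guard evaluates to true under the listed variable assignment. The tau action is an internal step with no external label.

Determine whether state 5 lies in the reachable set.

After dropping false guards: 17 live edges.
Layer 0: {0}
Layer 1: {4,7}  now seen {0,4,7}
Layer 2: {1,5}  now seen {0,1,4,5,7}
Reach set: {0,1,4,5,7}
Path to 5: b·a

Answer: REACHABLE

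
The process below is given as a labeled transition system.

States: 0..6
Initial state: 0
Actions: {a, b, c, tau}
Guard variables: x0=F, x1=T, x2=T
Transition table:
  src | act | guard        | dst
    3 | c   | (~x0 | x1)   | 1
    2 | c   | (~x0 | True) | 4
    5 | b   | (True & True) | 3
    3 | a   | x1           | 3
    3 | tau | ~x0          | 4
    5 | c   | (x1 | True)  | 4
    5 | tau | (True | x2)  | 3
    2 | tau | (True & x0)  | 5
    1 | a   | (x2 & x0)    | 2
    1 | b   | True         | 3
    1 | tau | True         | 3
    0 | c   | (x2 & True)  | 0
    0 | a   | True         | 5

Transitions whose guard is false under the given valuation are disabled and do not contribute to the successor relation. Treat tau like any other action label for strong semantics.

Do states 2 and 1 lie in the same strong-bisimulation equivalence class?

Answer: NOT BISIMILAR

Analysis:
Compute ~ classes (split until stable):
  P[0] = {{0,1,2,3,4,5,6}}
  P[1] = {{0},{1},{2},{3},{4,6},{5}}
Fixed point at round 2; 6 class(es).
2∈{2}, 1∈{1}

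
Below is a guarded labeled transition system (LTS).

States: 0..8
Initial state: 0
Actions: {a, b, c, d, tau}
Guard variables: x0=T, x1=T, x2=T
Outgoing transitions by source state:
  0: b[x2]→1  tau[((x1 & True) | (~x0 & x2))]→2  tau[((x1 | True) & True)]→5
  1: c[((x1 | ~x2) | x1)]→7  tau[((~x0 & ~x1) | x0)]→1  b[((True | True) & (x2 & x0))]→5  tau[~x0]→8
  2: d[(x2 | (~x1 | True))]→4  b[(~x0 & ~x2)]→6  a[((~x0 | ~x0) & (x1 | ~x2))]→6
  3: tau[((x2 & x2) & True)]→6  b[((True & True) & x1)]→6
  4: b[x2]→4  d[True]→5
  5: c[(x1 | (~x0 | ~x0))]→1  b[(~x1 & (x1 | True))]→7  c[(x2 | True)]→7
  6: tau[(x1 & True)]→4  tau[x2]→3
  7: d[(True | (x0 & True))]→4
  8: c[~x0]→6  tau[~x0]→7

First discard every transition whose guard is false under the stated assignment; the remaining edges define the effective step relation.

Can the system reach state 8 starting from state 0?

Answer: UNREACHABLE

Trace:
16 transition(s) survive guard evaluation.
depth 0: {0}
depth 1: {1,2,5}  cumulative {0,1,2,5}
depth 2: {4,7}  cumulative {0,1,2,4,5,7}
Reach set: {0,1,2,4,5,7}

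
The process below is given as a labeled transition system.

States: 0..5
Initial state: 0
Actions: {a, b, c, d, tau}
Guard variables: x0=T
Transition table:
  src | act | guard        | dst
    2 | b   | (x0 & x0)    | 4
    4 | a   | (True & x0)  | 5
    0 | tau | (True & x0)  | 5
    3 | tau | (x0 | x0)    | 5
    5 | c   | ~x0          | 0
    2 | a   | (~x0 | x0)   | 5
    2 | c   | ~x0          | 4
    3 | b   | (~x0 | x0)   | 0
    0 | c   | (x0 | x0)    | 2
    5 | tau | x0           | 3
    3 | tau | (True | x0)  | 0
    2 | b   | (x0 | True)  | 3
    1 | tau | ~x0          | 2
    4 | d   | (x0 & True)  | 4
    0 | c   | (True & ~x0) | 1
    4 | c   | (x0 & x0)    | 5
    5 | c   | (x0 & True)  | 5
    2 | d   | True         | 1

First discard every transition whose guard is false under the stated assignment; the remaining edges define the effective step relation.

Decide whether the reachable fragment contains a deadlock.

Answer: DEADLOCK at state 1

Analysis:
Reach set: {0,1,2,3,4,5}
  0: c→2  tau→5  [deg 2]
  1: ∅  [no exit]
  2: a→5  b→3  b→4  d→1  [deg 4]
  3: b→0  tau→0  tau→5  [deg 3]
  4: a→5  c→5  d→4  [deg 3]
  5: c→5  tau→3  [deg 2]
Path to 1: c·d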